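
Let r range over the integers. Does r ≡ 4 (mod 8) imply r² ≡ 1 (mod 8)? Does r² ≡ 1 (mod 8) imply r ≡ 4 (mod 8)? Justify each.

(⇒) fails and (⇐) fails.

Forward direction. This fails: take r = 4. Then 4 ≡ 4 (mod 8), but 4² = 16 ≡ 0 (mod 8), not 1.

Converse. This fails: take r = 1. Then 1² = 1 ≡ 1 (mod 8), yet 1 ≡ 1 (mod 8), not 4.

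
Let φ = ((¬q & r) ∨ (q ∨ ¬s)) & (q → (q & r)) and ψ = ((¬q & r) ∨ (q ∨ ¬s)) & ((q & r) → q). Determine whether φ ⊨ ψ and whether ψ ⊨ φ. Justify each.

(⇒) holds; (⇐) fails.

(→) Assume the antecedent. If r is true, the consequent reduces to true regardless of the other variables. If r is false, the antecedent forces (r = F, s = F, q = F), and the consequent holds there. Either way the consequent holds.

(←) This fails. Under r = F, s = F, q = T, the left side is false but the right side is true.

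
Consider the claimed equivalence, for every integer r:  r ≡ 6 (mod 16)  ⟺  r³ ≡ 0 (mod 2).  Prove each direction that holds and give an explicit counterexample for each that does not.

Only the forward implication holds.

(⇒) Suppose r ≡ 6 (mod 16). Then r³ ≡ 6³ = 216 (mod 16), and since 2 ∣ 16, also r³ ≡ 0 (mod 2).

(⇐) This fails: take r = 0. Then 0³ = 0 ≡ 0 (mod 2), yet 0 ≡ 0 (mod 16), not 6.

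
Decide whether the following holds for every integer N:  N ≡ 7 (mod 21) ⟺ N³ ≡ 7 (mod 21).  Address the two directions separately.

Converse. Suppose N³ ≡ 7 (mod 21). The only residue r in {0, …, 20} with r³ ≡ 7 (mod 21) is r = 7, so N ≡ 7 (mod 21).

Forward direction. Suppose N ≡ 7 (mod 21). Write N = 21j + 7. Then (21j + 7)³ = 9261j³ + 9261j² + 3087j + 343 = 21(441j³ + 441j² + 147j + 16) + 7, so N³ ≡ 7 (mod 21).

Both directions hold; the statement is true.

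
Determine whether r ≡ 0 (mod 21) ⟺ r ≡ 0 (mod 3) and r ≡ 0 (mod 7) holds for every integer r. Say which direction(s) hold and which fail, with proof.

(⟸) If r ≡ 0 (mod 3) and r ≡ 0 (mod 7), then by the Chinese remainder theorem r ≡ 0 (mod 21). This is exactly r ≡ 0 (mod 21).

(⟹) Suppose r ≡ 0 (mod 21); write r = 21j + 0. Since 3 ∣ 21, reducing mod 3 gives r ≡ 0 (mod 3); since 7 ∣ 21, reducing mod 7 gives r ≡ 0 (mod 7).

Both directions hold.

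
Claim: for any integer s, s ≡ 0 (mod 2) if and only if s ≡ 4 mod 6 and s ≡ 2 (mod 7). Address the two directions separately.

(⇒) This fails: s = 0 gives 0 ≡ 0 (mod 2) but 0 ≡ 0 (mod 6), so the conjunction on the right does not hold.

(⇐) Conversely, if s ≡ 4 (mod 6) and s ≡ 2 (mod 7), then by the Chinese remainder theorem s ≡ 16 (mod 42). Since 16 ≡ 0 (mod 2) and 2 ∣ 42, we get s ≡ 0 (mod 2).

Not equivalent: only (⇐) holds.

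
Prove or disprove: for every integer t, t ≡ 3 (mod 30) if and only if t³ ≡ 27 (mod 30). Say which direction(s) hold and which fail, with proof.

Both directions hold.

[⇒] Suppose t ≡ 3 (mod 30). Write t = 30j + 3. Then (30j + 3)³ = 27000j³ + 8100j² + 810j + 27 = 30(900j³ + 270j² + 27j) + 27, so t³ ≡ 27 (mod 30).

[⇐] Conversely, suppose t³ ≡ 27 (mod 30). The only residue r in {0, …, 29} with r³ ≡ 27 (mod 30) is r = 3, so t ≡ 3 (mod 30).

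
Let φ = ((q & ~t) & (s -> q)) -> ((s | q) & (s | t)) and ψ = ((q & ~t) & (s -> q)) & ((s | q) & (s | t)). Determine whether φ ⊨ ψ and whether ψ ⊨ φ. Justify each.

Not equivalent: only (⇐) holds.

(⇒) This fails. Under t = F, q = F, s = F, the left side is true but the right side is false.

(⇐) Assume the antecedent. If t is true, the antecedent cannot hold. If t is false, the antecedent forces (t = F, q = T, s = T), and the consequent holds there. Either way the consequent holds.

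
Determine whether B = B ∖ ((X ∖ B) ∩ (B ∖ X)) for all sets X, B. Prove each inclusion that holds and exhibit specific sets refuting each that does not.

(⟹) Let x ∈ B. Then either x ∈ B and x ∉ X; or x ∈ X ∩ B. In each case x ∈ B ∖ ((X ∖ B) ∩ (B ∖ X)), so B ⊆ B ∖ ((X ∖ B) ∩ (B ∖ X)).

(⟸) Let x ∈ B ∖ ((X ∖ B) ∩ (B ∖ X)). Then either x ∈ B and x ∉ X; or x ∈ X ∩ B. In each case x ∈ B, so B ∖ ((X ∖ B) ∩ (B ∖ X)) ⊆ B.

Both inclusions hold; the sets are equal.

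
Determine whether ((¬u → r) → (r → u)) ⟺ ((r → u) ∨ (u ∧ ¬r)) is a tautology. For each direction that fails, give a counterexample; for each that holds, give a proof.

(→) Assume the antecedent. If r is true, the antecedent forces (r = T, u = T), and (r → u) ∨ (u ∧ ¬r) holds there. If r is false, (r → u) ∨ (u ∧ ¬r) reduces to true regardless of the other variables. Either way (r → u) ∨ (u ∧ ¬r) holds.

(←) Assume the antecedent. If r is true, the antecedent forces (r = T, u = T), and (¬u → r) → (r → u) holds there. If r is false, (¬u → r) → (r → u) reduces to true regardless of the other variables. Either way (¬u → r) → (r → u) holds.

Both implications hold.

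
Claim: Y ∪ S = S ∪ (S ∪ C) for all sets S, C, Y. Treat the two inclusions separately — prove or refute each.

(⟹) This inclusion fails. Take S = ∅, C = ∅, Y = {1}; then 1 ∈ Y ∪ S but 1 ∉ S ∪ (S ∪ C).

(⟸) This inclusion fails. Take S = ∅, C = {1}, Y = ∅; then 1 ∈ S ∪ (S ∪ C) but 1 ∉ Y ∪ S.

(⊆) fails and (⊇) fails.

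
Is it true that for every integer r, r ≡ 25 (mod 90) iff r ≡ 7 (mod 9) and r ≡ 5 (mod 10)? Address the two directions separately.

Both implications hold.

(⟹) Suppose r ≡ 25 (mod 90); write r = 90j + 25. Since 9 ∣ 90, reducing mod 9 gives r ≡ 25 ≡ 7 (mod 9); since 10 ∣ 90, reducing mod 10 gives r ≡ 25 ≡ 5 (mod 10).

(⟸) Conversely, if r ≡ 7 (mod 9) and r ≡ 5 (mod 10), then by the Chinese remainder theorem r ≡ 25 (mod 90). This is exactly r ≡ 25 (mod 90).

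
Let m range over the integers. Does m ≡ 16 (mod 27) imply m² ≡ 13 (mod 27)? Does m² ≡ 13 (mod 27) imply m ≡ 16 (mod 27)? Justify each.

Only the forward direction holds.

(⟸) This fails: take m = 11. Then 11² = 121 ≡ 13 (mod 27), yet 11 ≡ 11 (mod 27), not 16.

(⟹) Suppose m ≡ 16 (mod 27). Write m = 27j + 16. Then (27j + 16)² = 729j² + 864j + 256 = 27(27j² + 32j + 9) + 13, so m² ≡ 13 (mod 27).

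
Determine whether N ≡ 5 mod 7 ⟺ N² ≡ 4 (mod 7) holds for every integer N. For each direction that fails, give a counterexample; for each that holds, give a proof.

Only the forward implication holds.

(⟹) Suppose N ≡ 5 mod 7. Write N = 7j + 5. Then (7j + 5)² = 49j² + 70j + 25 = 7(7j² + 10j + 3) + 4, so N² ≡ 4 (mod 7).

(⟸) This fails: take N = 2. Then 2² = 4 ≡ 4 (mod 7), yet 2 ≡ 2 (mod 7), not 5.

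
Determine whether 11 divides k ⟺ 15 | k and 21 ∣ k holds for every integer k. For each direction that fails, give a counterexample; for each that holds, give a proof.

(⟹) This fails: take k = 11. Certainly 11 ∣ 11, but 15 ∤ 11.

(⟸) This fails: take k = 105. Both 15 ∣ 105 and 21 ∣ 105, yet 105 is not a multiple of 11 (since 105 = 9·11 + 6), so 11 ∤ 105.

Neither direction holds.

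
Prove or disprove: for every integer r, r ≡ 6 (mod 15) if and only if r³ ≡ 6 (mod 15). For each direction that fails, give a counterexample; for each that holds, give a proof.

The biconditional holds.

[⇐] Suppose r³ ≡ 6 (mod 15). The only residue r in {0, …, 14} with r³ ≡ 6 (mod 15) is r = 6, so r ≡ 6 (mod 15).

[⇒] Suppose r ≡ 6 (mod 15). Write r = 15j + 6. Then (15j + 6)³ = 3375j³ + 4050j² + 1620j + 216 = 15(225j³ + 270j² + 108j + 14) + 6, so r³ ≡ 6 (mod 15).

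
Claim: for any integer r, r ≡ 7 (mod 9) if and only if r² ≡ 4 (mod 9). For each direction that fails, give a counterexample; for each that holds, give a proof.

(→) Suppose r ≡ 7 (mod 9). Write r = 9j + 7. Then (9j + 7)² = 81j² + 126j + 49 = 9(9j² + 14j + 5) + 4, so r² ≡ 4 (mod 9).

(←) This fails: take r = 2. Then 2² = 4 ≡ 4 (mod 9), yet 2 ≡ 2 (mod 9), not 7.

(⇒) holds; (⇐) fails.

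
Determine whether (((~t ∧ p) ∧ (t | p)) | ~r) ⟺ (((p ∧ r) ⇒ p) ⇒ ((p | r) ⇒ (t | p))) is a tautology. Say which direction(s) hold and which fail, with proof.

(⟹) Assume the antecedent. If p is true, the consequent reduces to true regardless of the other variables. If p is false, the antecedent forces (p = F, t = F, r = F) or (p = F, t = T, r = F), and the consequent holds there. Either way the consequent holds.

(⟸) This fails. Under p = F, t = T, r = T, the left side is false but the right side is true.

(⇒) holds; (⇐) fails.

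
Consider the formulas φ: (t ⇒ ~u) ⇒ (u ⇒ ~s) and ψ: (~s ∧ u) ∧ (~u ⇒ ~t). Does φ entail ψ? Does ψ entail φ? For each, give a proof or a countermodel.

(⇒) fails; (⇐) holds.

[⇒] This fails. Under s = F, t = F, u = F, the left side is true but the right side is false.

[⇐] Assume the antecedent. If s is true, the antecedent cannot hold. If s is false, (t ⇒ ~u) ⇒ (u ⇒ ~s) reduces to true regardless of the other variables. Either way (t ⇒ ~u) ⇒ (u ⇒ ~s) holds.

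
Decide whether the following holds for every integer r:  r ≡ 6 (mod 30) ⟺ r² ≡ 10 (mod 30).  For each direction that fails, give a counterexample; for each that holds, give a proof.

Neither implication holds.

[⇒] This fails: take r = 6. Then 6 ≡ 6 (mod 30), but 6² = 36 ≡ 6 (mod 30), not 10.

[⇐] This fails: take r = 10. Then 10² = 100 ≡ 10 (mod 30), yet 10 ≡ 10 (mod 30), not 6.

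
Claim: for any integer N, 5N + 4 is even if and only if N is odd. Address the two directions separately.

(⇒) fails and (⇐) fails.

Forward direction. This fails: N = 4 gives 5N + 4 = 24, which is even, but 4 is even, not odd.

Converse. This also fails: N = 1 is odd, but 5N + 4 = 9 is odd, not even.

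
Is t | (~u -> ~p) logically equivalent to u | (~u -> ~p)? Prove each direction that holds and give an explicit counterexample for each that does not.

Not equivalent: only (⇐) holds.

(⟹) This fails. Under t = T, u = F, p = T, the left side is true but the right side is false.

(⟸) Assume the antecedent. If u is true, t | (~u -> ~p) reduces to true regardless of the other variables. If u is false, the antecedent forces (t = F, u = F, p = F) or (t = T, u = F, p = F), and t | (~u -> ~p) holds there. Either way t | (~u -> ~p) holds.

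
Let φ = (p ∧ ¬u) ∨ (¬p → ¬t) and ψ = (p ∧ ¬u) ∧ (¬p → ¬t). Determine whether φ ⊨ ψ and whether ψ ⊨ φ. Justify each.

Converse. Assume the antecedent. If u is true, the antecedent cannot hold. If u is false, the antecedent forces (u = F, p = T, t = F) or (u = F, p = T, t = T), and (p ∧ ¬u) ∨ (¬p → ¬t) holds there. Either way (p ∧ ¬u) ∨ (¬p → ¬t) holds.

Forward direction. This fails. Under u = F, p = F, t = F, the left side is true but the right side is false.

Only the reverse direction holds.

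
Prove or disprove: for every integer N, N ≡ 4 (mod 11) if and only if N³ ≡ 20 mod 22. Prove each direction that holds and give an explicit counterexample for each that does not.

(⟹) This fails: take N = 15. Then 15 ≡ 4 (mod 11), but 15³ = 3375 ≡ 9 (mod 22), not 20.

(⟸) Conversely, the residues r modulo 22 with r³ ≡ 20 (mod 22) are exactly {4}, and each is ≡ 4 (mod 11).

Only the reverse direction holds.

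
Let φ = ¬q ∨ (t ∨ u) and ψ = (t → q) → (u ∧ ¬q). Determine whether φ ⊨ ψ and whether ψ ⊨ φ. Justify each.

Only the converse holds.

(⇒) This fails. Under t = F, u = F, q = F, the left side is true but the right side is false.

(⇐) Assume the antecedent. If t is true, ¬q ∨ (t ∨ u) reduces to true regardless of the other variables. If t is false, the antecedent forces (t = F, u = T, q = F), and ¬q ∨ (t ∨ u) holds there. Either way ¬q ∨ (t ∨ u) holds.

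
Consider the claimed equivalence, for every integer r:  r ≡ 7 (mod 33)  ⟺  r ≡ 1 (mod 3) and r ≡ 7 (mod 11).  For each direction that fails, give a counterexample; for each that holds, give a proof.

Both directions hold.

(⟹) Suppose r ≡ 7 (mod 33); write r = 33j + 7. Since 3 ∣ 33, reducing mod 3 gives r ≡ 7 ≡ 1 (mod 3); since 11 ∣ 33, reducing mod 11 gives r ≡ 7 (mod 11).

(⟸) Conversely, if r ≡ 1 (mod 3) and r ≡ 7 (mod 11), then by the Chinese remainder theorem r ≡ 7 (mod 33). This is exactly r ≡ 7 (mod 33).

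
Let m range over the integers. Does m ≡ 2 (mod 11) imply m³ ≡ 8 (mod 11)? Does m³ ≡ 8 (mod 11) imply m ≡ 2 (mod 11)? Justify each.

(⇒) Suppose m ≡ 2 (mod 11). Write m = 11j + 2. Then (11j + 2)³ = 1331j³ + 726j² + 132j + 8 = 11(121j³ + 66j² + 12j) + 8, so m³ ≡ 8 (mod 11).

(⇐) Conversely, suppose m³ ≡ 8 (mod 11). The only residue r in {0, …, 10} with r³ ≡ 8 (mod 11) is r = 2, so m ≡ 2 (mod 11).

Both directions hold.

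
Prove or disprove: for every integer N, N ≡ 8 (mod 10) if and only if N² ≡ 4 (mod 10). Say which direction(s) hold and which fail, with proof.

Only the forward direction holds.

(⇒) Suppose N ≡ 8 (mod 10). Write N = 10j + 8. Then (10j + 8)² = 100j² + 160j + 64 = 10(10j² + 16j + 6) + 4, so N² ≡ 4 (mod 10).

(⇐) This fails: take N = 2. Then 2² = 4 ≡ 4 (mod 10), yet 2 ≡ 2 (mod 10), not 8.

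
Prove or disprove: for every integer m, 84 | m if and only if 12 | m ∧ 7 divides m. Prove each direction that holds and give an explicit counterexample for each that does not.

The biconditional holds.

Forward direction. If 84 ∣ m, write m = 84q. Since 84 = 7·12, m = 12·(7q), so 12 ∣ m; and since 84 = 12·7, m = 7·(12q), so 7 ∣ m.

Converse. Suppose 12 ∣ m and 7 ∣ m. Any common multiple of 12 and 7 is a multiple of their lcm; here gcd(12, 7) = 1, so lcm(12, 7) = 12·7 = 84, so 84 ∣ m.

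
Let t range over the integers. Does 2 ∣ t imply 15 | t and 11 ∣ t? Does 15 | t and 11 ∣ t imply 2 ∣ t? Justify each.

Both directions fail.

[⇒] This fails: take t = 2. Certainly 2 ∣ 2, but 15 ∤ 2.

[⇐] This fails: take t = 165. Both 15 ∣ 165 and 11 ∣ 165, yet 165 is not a multiple of 2 (since 165 = 82·2 + 1), so 2 ∤ 165.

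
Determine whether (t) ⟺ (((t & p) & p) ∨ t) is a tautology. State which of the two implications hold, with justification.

The biconditional holds.

(⇒) Assume the antecedent. If p is true, the antecedent forces (p = T, t = T), and ((t & p) & p) ∨ t holds there. If p is false, the antecedent forces (p = F, t = T), and ((t & p) & p) ∨ t holds there. Either way ((t & p) & p) ∨ t holds.

(⇐) Assume the antecedent. If p is true, the antecedent forces (p = T, t = T), and t holds there. If p is false, the antecedent forces (p = F, t = T), and t holds there. Either way t holds.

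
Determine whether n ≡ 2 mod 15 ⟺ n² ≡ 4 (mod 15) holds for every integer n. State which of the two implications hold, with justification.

Not equivalent: only (⇒) holds.

(⟹) Suppose n ≡ 2 mod 15. Write n = 15j + 2. Then (15j + 2)² = 225j² + 60j + 4 = 15(15j² + 4j) + 4, so n² ≡ 4 (mod 15).

(⟸) This fails: take n = 7. Then 7² = 49 ≡ 4 (mod 15), yet 7 ≡ 7 (mod 15), not 2.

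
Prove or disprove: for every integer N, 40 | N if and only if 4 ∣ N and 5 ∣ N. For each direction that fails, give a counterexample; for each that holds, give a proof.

Only the forward implication holds.

[⇒] If 40 ∣ N, write N = 40q. Since 40 = 10·4, N = 4·(10q), so 4 ∣ N; and since 40 = 8·5, N = 5·(8q), so 5 ∣ N.

[⇐] This fails: take N = 20. Both 4 ∣ 20 and 5 ∣ 20, yet 20 is not a multiple of 40 (since 20 = 0·40 + 20), so 40 ∤ 20.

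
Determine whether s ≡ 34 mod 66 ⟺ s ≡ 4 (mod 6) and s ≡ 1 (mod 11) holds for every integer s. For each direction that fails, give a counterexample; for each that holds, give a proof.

[⇒] Suppose s ≡ 34 (mod 66); write s = 66j + 34. Since 6 ∣ 66, reducing mod 6 gives s ≡ 34 ≡ 4 (mod 6); since 11 ∣ 66, reducing mod 11 gives s ≡ 34 ≡ 1 (mod 11).

[⇐] Conversely, if s ≡ 4 (mod 6) and s ≡ 1 (mod 11), then by the Chinese remainder theorem s ≡ 34 (mod 66). This is exactly s ≡ 34 (mod 66).

Both directions hold; the statement is true.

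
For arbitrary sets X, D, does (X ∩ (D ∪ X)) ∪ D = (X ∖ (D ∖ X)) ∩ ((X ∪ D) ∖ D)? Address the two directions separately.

(⟸) Let x ∈ (X ∖ (D ∖ X)) ∩ ((X ∪ D) ∖ D). Then x ∈ X and x ∉ D, from which x ∈ (X ∩ (D ∪ X)) ∪ D.

(⟹) This inclusion fails. Take X = ∅, D = {1}; then 1 ∈ (X ∩ (D ∪ X)) ∪ D but 1 ∉ (X ∖ (D ∖ X)) ∩ ((X ∪ D) ∖ D).

Only the reverse inclusion holds.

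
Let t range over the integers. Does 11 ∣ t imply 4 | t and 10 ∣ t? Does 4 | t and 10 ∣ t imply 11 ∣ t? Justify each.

(⇒) This fails: take t = 11. Certainly 11 ∣ 11, but 4 ∤ 11.

(⇐) This fails: take t = 20. Both 4 ∣ 20 and 10 ∣ 20, yet 20 is not a multiple of 11 (since 20 = 1·11 + 9), so 11 ∤ 20.

Both directions fail.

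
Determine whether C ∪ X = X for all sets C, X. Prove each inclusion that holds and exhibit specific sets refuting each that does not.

(⟸) Let x ∈ X. Then either x ∈ X and x ∉ C; or x ∈ C ∩ X. In each case x ∈ C ∪ X, so X ⊆ C ∪ X.

(⟹) This inclusion fails. Take C = {1}, X = ∅; then 1 ∈ C ∪ X but 1 ∉ X.

Only the reverse inclusion holds.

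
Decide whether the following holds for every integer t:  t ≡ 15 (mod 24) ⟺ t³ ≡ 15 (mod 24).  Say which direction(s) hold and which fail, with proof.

Equivalent; both directions hold.

(→) Suppose t ≡ 15 (mod 24). Write t = 24j + 15. Then (24j + 15)³ = 13824j³ + 25920j² + 16200j + 3375 = 24(576j³ + 1080j² + 675j + 140) + 15, so t³ ≡ 15 (mod 24).

(←) Conversely, suppose t³ ≡ 15 (mod 24). The only residue r in {0, …, 23} with r³ ≡ 15 (mod 24) is r = 15, so t ≡ 15 (mod 24).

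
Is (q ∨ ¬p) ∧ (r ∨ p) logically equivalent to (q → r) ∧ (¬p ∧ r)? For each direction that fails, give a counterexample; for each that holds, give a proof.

(⇐) Assume the antecedent. If p is true, the antecedent cannot hold. If p is false, the antecedent forces (p = F, q = F, r = T) or (p = F, q = T, r = T), and (q ∨ ¬p) ∧ (r ∨ p) holds there. Either way (q ∨ ¬p) ∧ (r ∨ p) holds.

(⇒) This fails. Under p = T, q = T, r = F, the left side is true but the right side is false.

Not equivalent: only (⇐) holds.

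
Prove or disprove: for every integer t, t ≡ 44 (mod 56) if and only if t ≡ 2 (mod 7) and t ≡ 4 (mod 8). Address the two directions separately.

[⇒] Suppose t ≡ 44 (mod 56); write t = 56j + 44. Since 7 ∣ 56, reducing mod 7 gives t ≡ 44 ≡ 2 (mod 7); since 8 ∣ 56, reducing mod 8 gives t ≡ 44 ≡ 4 (mod 8).

[⇐] Conversely, if t ≡ 2 (mod 7) and t ≡ 4 (mod 8), then by the Chinese remainder theorem t ≡ 44 (mod 56). This is exactly t ≡ 44 (mod 56).

Both directions hold; the statement is true.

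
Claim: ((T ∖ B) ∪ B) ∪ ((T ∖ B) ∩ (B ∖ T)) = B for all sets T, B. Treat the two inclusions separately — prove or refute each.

(⟹) This inclusion fails. Take T = {1}, B = ∅; then 1 ∈ ((T ∖ B) ∪ B) ∪ ((T ∖ B) ∩ (B ∖ T)) but 1 ∉ B.

(⟸) Let x ∈ B. Then either x ∈ B and x ∉ T; or x ∈ T ∩ B. In each case x ∈ ((T ∖ B) ∪ B) ∪ ((T ∖ B) ∩ (B ∖ T)), so B ⊆ ((T ∖ B) ∪ B) ∪ ((T ∖ B) ∩ (B ∖ T)).

(⊆) fails; (⊇) holds.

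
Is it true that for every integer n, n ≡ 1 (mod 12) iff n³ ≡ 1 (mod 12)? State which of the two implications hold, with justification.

[⇒] Suppose n ≡ 1 (mod 12). Write n = 12j + 1. Then (12j + 1)³ = 1728j³ + 432j² + 36j + 1 = 12(144j³ + 36j² + 3j) + 1, so n³ ≡ 1 (mod 12).

[⇐] Conversely, suppose n³ ≡ 1 (mod 12). The only residue r in {0, …, 11} with r³ ≡ 1 (mod 12) is r = 1, so n ≡ 1 (mod 12).

Both directions hold; the statement is true.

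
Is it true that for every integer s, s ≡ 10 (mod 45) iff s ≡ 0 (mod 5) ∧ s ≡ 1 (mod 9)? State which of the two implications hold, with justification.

Both implications hold.

Forward direction. Suppose s ≡ 10 (mod 45); write s = 45j + 10. Since 5 ∣ 45, reducing mod 5 gives s ≡ 10 ≡ 0 (mod 5); since 9 ∣ 45, reducing mod 9 gives s ≡ 10 ≡ 1 (mod 9).

Converse. If s ≡ 0 (mod 5) and s ≡ 1 (mod 9), then by the Chinese remainder theorem s ≡ 10 (mod 45). This is exactly s ≡ 10 (mod 45).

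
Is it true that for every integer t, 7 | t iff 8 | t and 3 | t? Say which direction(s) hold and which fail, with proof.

[⇒] This fails: take t = 7. Certainly 7 ∣ 7, but 8 ∤ 7.

[⇐] This fails: take t = 24. Both 8 ∣ 24 and 3 ∣ 24, yet 24 is not a multiple of 7 (since 24 = 3·7 + 3), so 7 ∤ 24.

(⇒) fails and (⇐) fails.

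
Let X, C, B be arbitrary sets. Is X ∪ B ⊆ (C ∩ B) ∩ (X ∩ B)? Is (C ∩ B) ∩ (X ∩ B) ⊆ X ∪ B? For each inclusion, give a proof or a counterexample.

The sets are not equal: only the reverse inclusion holds.

(⟹) This inclusion fails. Take X = {1}, C = ∅, B = ∅; then 1 ∈ X ∪ B but 1 ∉ (C ∩ B) ∩ (X ∩ B).

(⟸) Let x ∈ (C ∩ B) ∩ (X ∩ B). Then x ∈ X ∩ C ∩ B, from which x ∈ X ∪ B.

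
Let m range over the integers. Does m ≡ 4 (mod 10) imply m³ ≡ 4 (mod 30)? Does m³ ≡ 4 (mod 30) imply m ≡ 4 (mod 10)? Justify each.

(→) This fails: take m = 14. Then 14 ≡ 4 (mod 10), but 14³ = 2744 ≡ 14 (mod 30), not 4.

(←) Conversely, the residues r modulo 30 with r³ ≡ 4 (mod 30) are exactly {4}, and each is ≡ 4 (mod 10).

Only the reverse direction holds.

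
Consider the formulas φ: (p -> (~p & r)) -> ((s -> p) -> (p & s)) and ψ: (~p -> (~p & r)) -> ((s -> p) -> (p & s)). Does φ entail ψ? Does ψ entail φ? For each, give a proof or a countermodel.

(→) This fails. Under s = F, r = F, p = T, the left side is true but the right side is false.

(←) This fails. Under s = F, r = F, p = F, the left side is false but the right side is true.

Neither implication holds.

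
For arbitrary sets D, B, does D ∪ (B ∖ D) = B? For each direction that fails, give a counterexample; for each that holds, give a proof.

The sets are not equal: only the reverse inclusion holds.

(⟹) This inclusion fails. Take D = {1}, B = ∅; then 1 ∈ D ∪ (B ∖ D) but 1 ∉ B.

(⟸) Let x ∈ B. Then either x ∈ B and x ∉ D; or x ∈ D ∩ B. In each case x ∈ D ∪ (B ∖ D), so B ⊆ D ∪ (B ∖ D).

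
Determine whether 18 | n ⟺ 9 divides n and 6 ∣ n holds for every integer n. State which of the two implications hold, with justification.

(⟹) If 18 ∣ n, write n = 18q. Since 18 = 2·9, n = 9·(2q), so 9 ∣ n; and since 18 = 3·6, n = 6·(3q), so 6 ∣ n.

(⟸) Suppose 9 ∣ n and 6 ∣ n. Any common multiple of 9 and 6 is a multiple of their lcm; here lcm(9, 6) = 9·6/gcd(9, 6) = 54/3 = 18, so 18 ∣ n.

Both directions hold.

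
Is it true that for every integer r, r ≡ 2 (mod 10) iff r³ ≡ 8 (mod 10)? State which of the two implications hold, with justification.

The biconditional holds.

Forward direction. Suppose r ≡ 2 (mod 10). Write r = 10j + 2. Then (10j + 2)³ = 1000j³ + 600j² + 120j + 8 = 10(100j³ + 60j² + 12j) + 8, so r³ ≡ 8 (mod 10).

Converse. For the converse, argue contrapositively. If r ≢ 2 (mod 10), then r is congruent to one of 0, 1, 3, 4, 5, 6, 7, 8, 9 modulo 10, and these give r³ ≡ 0, 1, 7, 4, 5, 6, 3, 2, 9 respectively — never 8.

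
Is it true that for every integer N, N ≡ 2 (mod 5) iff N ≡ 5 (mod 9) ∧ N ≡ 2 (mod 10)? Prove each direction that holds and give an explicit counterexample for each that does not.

Only the converse holds.

(←) If N ≡ 5 (mod 9) and N ≡ 2 (mod 10), then by the Chinese remainder theorem N ≡ 32 (mod 90). Since 32 ≡ 2 (mod 5) and 5 ∣ 90, we get N ≡ 2 (mod 5).

(→) This fails: N = 2 gives 2 ≡ 2 (mod 5) but 2 ≡ 2 (mod 9), so the conjunction on the right does not hold.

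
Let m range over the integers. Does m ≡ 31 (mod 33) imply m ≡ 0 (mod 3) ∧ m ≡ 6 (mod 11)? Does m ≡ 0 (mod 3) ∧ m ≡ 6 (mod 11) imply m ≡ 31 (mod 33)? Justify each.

Neither direction holds.

(⟹) This fails: m = 31 gives 31 ≡ 31 (mod 33) but 31 ≡ 1 (mod 3), so the conjunction on the right does not hold.

(⟸) This fails: m = 6 satisfies both congruences on the right (6 ≡ 0 mod 3 and 6 ≡ 6 mod 11) yet 6 ≡ 6 (mod 33), not 31.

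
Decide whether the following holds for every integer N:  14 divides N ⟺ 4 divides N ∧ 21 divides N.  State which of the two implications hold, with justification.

Only the converse holds.

[⇒] This fails: take N = 14. Certainly 14 ∣ 14, but 4 ∤ 14.

[⇐] Suppose 4 ∣ N and 21 ∣ N. Any common multiple of 4 and 21 is a multiple of their lcm; here gcd(4, 21) = 1, so lcm(4, 21) = 4·21 = 84, so 84 ∣ N. Since 14 ∣ 84, it follows that 14 ∣ N.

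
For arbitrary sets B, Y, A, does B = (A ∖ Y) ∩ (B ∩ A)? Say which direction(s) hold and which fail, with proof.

(⟹) This inclusion fails. Take B = {1}, Y = ∅, A = ∅; then 1 ∈ B but 1 ∉ (A ∖ Y) ∩ (B ∩ A).

(⟸) Let x ∈ (A ∖ Y) ∩ (B ∩ A). Then x ∈ B ∩ A and x ∉ Y, from which x ∈ B.

The sets are not equal: only the reverse inclusion holds.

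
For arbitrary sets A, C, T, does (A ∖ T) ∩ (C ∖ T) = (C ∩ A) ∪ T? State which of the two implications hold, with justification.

(⊆) holds; (⊇) fails.

Forward inclusion. Let x ∈ (A ∖ T) ∩ (C ∖ T). Then x ∈ A ∩ C and x ∉ T, from which x ∈ (C ∩ A) ∪ T.

Reverse inclusion. This inclusion fails. Take A = ∅, C = ∅, T = {1}; then 1 ∈ (C ∩ A) ∪ T but 1 ∉ (A ∖ T) ∩ (C ∖ T).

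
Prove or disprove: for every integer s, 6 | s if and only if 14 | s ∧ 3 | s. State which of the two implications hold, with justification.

(⇒) This fails: take s = 6. Certainly 6 ∣ 6, but 14 ∤ 6.

(⇐) Suppose 14 ∣ s and 3 ∣ s. Any common multiple of 14 and 3 is a multiple of their lcm; here gcd(14, 3) = 1, so lcm(14, 3) = 14·3 = 42, so 42 ∣ s. Since 6 ∣ 42, it follows that 6 ∣ s.

Only the converse holds.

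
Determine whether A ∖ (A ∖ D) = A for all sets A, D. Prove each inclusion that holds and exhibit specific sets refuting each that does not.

Only the forward inclusion holds.

(⊆) Let x ∈ A ∖ (A ∖ D). Then x ∈ A ∩ D, from which x ∈ A.

(⊇) This inclusion fails. Take A = {1}, D = ∅; then 1 ∈ A but 1 ∉ A ∖ (A ∖ D).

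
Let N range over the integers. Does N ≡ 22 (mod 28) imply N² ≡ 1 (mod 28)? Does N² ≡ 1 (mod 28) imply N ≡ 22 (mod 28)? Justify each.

(⇒) fails and (⇐) fails.

[⇒] This fails: take N = 22. Then 22 ≡ 22 (mod 28), but 22² = 484 ≡ 8 (mod 28), not 1.

[⇐] This fails: take N = 1. Then 1² = 1 ≡ 1 (mod 28), yet 1 ≡ 1 (mod 28), not 22.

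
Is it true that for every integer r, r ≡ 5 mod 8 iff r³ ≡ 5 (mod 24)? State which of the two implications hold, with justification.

[⇒] This fails: take r = 13. Then 13 ≡ 5 (mod 8), but 13³ = 2197 ≡ 13 (mod 24), not 5.

[⇐] Conversely, the residues r modulo 24 with r³ ≡ 5 (mod 24) are exactly {5}, and each is ≡ 5 (mod 8).

Not equivalent: only (⇐) holds.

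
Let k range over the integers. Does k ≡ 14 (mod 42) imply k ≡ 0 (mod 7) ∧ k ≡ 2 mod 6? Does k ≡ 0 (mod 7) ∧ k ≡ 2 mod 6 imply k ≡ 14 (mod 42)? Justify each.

[⇐] If k ≡ 0 (mod 7) and k ≡ 2 (mod 6), then by the Chinese remainder theorem k ≡ 14 (mod 42). This is exactly k ≡ 14 (mod 42).

[⇒] Suppose k ≡ 14 (mod 42); write k = 42j + 14. Since 7 ∣ 42, reducing mod 7 gives k ≡ 14 ≡ 0 (mod 7); since 6 ∣ 42, reducing mod 6 gives k ≡ 14 ≡ 2 (mod 6).

Both directions hold.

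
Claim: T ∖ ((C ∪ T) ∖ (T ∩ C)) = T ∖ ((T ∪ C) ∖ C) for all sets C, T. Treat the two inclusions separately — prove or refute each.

(⊆) Let x ∈ T ∖ ((C ∪ T) ∖ (T ∩ C)). Then x ∈ C ∩ T, from which x ∈ T ∖ ((T ∪ C) ∖ C).

(⊇) Let x ∈ T ∖ ((T ∪ C) ∖ C). Then x ∈ C ∩ T, from which x ∈ T ∖ ((C ∪ T) ∖ (T ∩ C)).

Both inclusions hold; the sets are equal.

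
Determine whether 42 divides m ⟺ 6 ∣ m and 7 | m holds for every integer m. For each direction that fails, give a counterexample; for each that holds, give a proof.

The biconditional holds.

(←) Suppose 6 ∣ m and 7 ∣ m. Any common multiple of 6 and 7 is a multiple of their lcm; here gcd(6, 7) = 1, so lcm(6, 7) = 6·7 = 42, so 42 ∣ m.

(→) If 42 ∣ m, write m = 42q. Since 42 = 7·6, m = 6·(7q), so 6 ∣ m; and since 42 = 6·7, m = 7·(6q), so 7 ∣ m.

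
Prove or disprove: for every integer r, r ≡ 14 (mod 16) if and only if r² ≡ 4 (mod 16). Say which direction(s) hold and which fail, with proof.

(⇒) holds; (⇐) fails.

(⟸) This fails: take r = 2. Then 2² = 4 ≡ 4 (mod 16), yet 2 ≡ 2 (mod 16), not 14.

(⟹) Suppose r ≡ 14 (mod 16). Write r = 16j + 14. Then (16j + 14)² = 256j² + 448j + 196 = 16(16j² + 28j + 12) + 4, so r² ≡ 4 (mod 16).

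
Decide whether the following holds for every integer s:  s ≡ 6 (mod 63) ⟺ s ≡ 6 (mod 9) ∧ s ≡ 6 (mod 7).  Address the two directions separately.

The biconditional holds.

(←) If s ≡ 6 (mod 9) and s ≡ 6 (mod 7), then by the Chinese remainder theorem s ≡ 6 (mod 63). This is exactly s ≡ 6 (mod 63).

(→) Suppose s ≡ 6 (mod 63); write s = 63j + 6. Since 9 ∣ 63, reducing mod 9 gives s ≡ 6 (mod 9); since 7 ∣ 63, reducing mod 7 gives s ≡ 6 (mod 7).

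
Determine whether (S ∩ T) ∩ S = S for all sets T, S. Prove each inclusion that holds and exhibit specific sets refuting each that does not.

The sets are not equal: only the forward inclusion holds.

(⟸) This inclusion fails. Take T = ∅, S = {1}; then 1 ∈ S but 1 ∉ (S ∩ T) ∩ S.

(⟹) Let x ∈ (S ∩ T) ∩ S. Then x ∈ T ∩ S, from which x ∈ S.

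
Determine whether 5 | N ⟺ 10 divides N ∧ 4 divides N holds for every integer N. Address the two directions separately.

[⇒] This fails: take N = 5. Certainly 5 ∣ 5, but 10 ∤ 5.

[⇐] Suppose 10 ∣ N and 4 ∣ N. Any common multiple of 10 and 4 is a multiple of their lcm; here lcm(10, 4) = 10·4/gcd(10, 4) = 40/2 = 20, so 20 ∣ N. Since 5 ∣ 20, it follows that 5 ∣ N.

The forward direction fails; the converse holds.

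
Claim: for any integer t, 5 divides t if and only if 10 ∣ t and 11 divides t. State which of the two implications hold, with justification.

Forward direction. This fails: take t = 5. Certainly 5 ∣ 5, but 10 ∤ 5.

Converse. Suppose 10 ∣ t and 11 ∣ t. Any common multiple of 10 and 11 is a multiple of their lcm; here gcd(10, 11) = 1, so lcm(10, 11) = 10·11 = 110, so 110 ∣ t. Since 5 ∣ 110, it follows that 5 ∣ t.

The forward direction fails; the converse holds.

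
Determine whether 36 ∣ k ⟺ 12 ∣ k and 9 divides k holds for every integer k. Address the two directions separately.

(⟹) If 36 ∣ k, write k = 36q. Since 36 = 3·12, k = 12·(3q), so 12 ∣ k; and since 36 = 4·9, k = 9·(4q), so 9 ∣ k.

(⟸) Suppose 12 ∣ k and 9 ∣ k. Any common multiple of 12 and 9 is a multiple of their lcm; here lcm(12, 9) = 12·9/gcd(12, 9) = 108/3 = 36, so 36 ∣ k.

Equivalent; both directions hold.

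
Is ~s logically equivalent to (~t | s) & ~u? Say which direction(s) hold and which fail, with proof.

(→) This fails. Under u = T, t = F, s = F, the left side is true but the right side is false.

(←) This fails. Under u = F, t = F, s = T, the left side is false but the right side is true.

Neither implication holds.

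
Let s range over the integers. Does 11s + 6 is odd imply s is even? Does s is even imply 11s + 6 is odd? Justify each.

(→) This fails: s = 1 gives 11s + 6 = 17, which is odd, but 1 is odd, not even.

(←) This also fails: s = 4 is even, but 11s + 6 = 50 is even, not odd.

Both directions fail.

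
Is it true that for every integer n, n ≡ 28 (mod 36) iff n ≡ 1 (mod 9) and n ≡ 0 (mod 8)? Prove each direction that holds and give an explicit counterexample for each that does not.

Only the converse holds.

(→) This fails: n = 28 gives 28 ≡ 28 (mod 36) but 28 ≡ 4 (mod 8), so the conjunction on the right does not hold.

(←) Conversely, if n ≡ 1 (mod 9) and n ≡ 0 (mod 8), then by the Chinese remainder theorem n ≡ 64 (mod 72). Since 64 ≡ 28 (mod 36) and 36 ∣ 72, we get n ≡ 28 (mod 36).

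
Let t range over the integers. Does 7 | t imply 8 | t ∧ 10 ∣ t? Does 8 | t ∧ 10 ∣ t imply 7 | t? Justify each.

Neither direction holds.

(→) This fails: take t = 7. Certainly 7 ∣ 7, but 8 ∤ 7.

(←) This fails: take t = 40. Both 8 ∣ 40 and 10 ∣ 40, yet 40 is not a multiple of 7 (since 40 = 5·7 + 5), so 7 ∤ 40.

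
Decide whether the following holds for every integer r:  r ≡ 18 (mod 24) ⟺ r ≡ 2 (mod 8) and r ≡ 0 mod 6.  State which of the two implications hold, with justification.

Both implications hold.

Forward direction. Suppose r ≡ 18 (mod 24); write r = 24j + 18. Since 8 ∣ 24, reducing mod 8 gives r ≡ 18 ≡ 2 (mod 8); since 6 ∣ 24, reducing mod 6 gives r ≡ 18 ≡ 0 (mod 6).

Converse. If r ≡ 2 (mod 8) and r ≡ 0 (mod 6), then by the Chinese remainder theorem r ≡ 18 (mod 24). This is exactly r ≡ 18 (mod 24).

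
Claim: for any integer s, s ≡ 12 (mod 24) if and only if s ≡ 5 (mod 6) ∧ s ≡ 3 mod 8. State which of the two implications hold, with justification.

Neither direction holds.

(⇒) This fails: s = 12 gives 12 ≡ 12 (mod 24) but 12 ≡ 0 (mod 6), so the conjunction on the right does not hold.

(⇐) This fails: s = 11 satisfies both congruences on the right (11 ≡ 5 mod 6 and 11 ≡ 3 mod 8) yet 11 ≡ 11 (mod 24), not 12.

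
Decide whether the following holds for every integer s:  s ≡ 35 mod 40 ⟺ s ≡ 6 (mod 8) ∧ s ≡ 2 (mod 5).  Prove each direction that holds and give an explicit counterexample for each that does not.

Forward direction. This fails: s = 35 gives 35 ≡ 35 (mod 40) but 35 ≡ 3 (mod 8), so the conjunction on the right does not hold.

Converse. This fails: s = 22 satisfies both congruences on the right (22 ≡ 6 mod 8 and 22 ≡ 2 mod 5) yet 22 ≡ 22 (mod 40), not 35.

(⇒) fails and (⇐) fails.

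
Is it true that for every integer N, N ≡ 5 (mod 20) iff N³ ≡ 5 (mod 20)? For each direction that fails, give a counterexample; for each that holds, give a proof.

Equivalent; both directions hold.

[⇒] Suppose N ≡ 5 (mod 20). Write N = 20j + 5. Then (20j + 5)³ = 8000j³ + 6000j² + 1500j + 125 = 20(400j³ + 300j² + 75j + 6) + 5, so N³ ≡ 5 (mod 20).

[⇐] Conversely, suppose N³ ≡ 5 (mod 20). The only residue r in {0, …, 19} with r³ ≡ 5 (mod 20) is r = 5, so N ≡ 5 (mod 20).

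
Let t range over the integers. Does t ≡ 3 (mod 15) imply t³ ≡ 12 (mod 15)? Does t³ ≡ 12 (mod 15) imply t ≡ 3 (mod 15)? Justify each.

[⇐] Suppose t³ ≡ 12 (mod 15). The only residue r in {0, …, 14} with r³ ≡ 12 (mod 15) is r = 3, so t ≡ 3 (mod 15).

[⇒] Suppose t ≡ 3 (mod 15). Write t = 15j + 3. Then (15j + 3)³ = 3375j³ + 2025j² + 405j + 27 = 15(225j³ + 135j² + 27j + 1) + 12, so t³ ≡ 12 (mod 15).

Both implications hold.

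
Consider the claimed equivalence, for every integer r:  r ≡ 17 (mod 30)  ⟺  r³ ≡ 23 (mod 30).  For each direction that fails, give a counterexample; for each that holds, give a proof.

Equivalent; both directions hold.

Forward direction. Suppose r ≡ 17 (mod 30). Write r = 30j + 17. Then (30j + 17)³ = 27000j³ + 45900j² + 26010j + 4913 = 30(900j³ + 1530j² + 867j + 163) + 23, so r³ ≡ 23 (mod 30).

Converse. Suppose r³ ≡ 23 (mod 30). The only residue r in {0, …, 29} with r³ ≡ 23 (mod 30) is r = 17, so r ≡ 17 (mod 30).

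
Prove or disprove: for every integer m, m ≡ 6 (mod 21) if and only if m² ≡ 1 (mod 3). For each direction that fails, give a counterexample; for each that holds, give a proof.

[⇒] This fails: take m = 6. Then 6 ≡ 6 (mod 21), but 6² = 36 ≡ 0 (mod 3), not 1.

[⇐] This fails: take m = 1. Then 1² = 1 ≡ 1 (mod 3), yet 1 ≡ 1 (mod 21), not 6.

(⇒) fails and (⇐) fails.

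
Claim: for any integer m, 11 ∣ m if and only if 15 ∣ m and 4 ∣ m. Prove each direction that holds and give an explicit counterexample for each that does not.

(→) This fails: take m = 11. Certainly 11 ∣ 11, but 15 ∤ 11.

(←) This fails: take m = 60. Both 15 ∣ 60 and 4 ∣ 60, yet 60 is not a multiple of 11 (since 60 = 5·11 + 5), so 11 ∤ 60.

Neither implication holds.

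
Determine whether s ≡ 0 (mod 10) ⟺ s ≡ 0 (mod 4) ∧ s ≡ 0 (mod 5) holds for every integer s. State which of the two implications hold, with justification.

Not equivalent: only (⇐) holds.

(⟹) This fails: s = 10 gives 10 ≡ 0 (mod 10) but 10 ≡ 2 (mod 4), so the conjunction on the right does not hold.

(⟸) Conversely, if s ≡ 0 (mod 4) and s ≡ 0 (mod 5), then by the Chinese remainder theorem s ≡ 0 (mod 20). Since 0 ≡ 0 (mod 10) and 10 ∣ 20, we get s ≡ 0 (mod 10).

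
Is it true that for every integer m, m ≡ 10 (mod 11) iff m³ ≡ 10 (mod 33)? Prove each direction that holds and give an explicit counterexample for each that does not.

Not equivalent: only (⇐) holds.

(⟹) This fails: take m = 21. Then 21 ≡ 10 (mod 11), but 21³ = 9261 ≡ 21 (mod 33), not 10.

(⟸) Conversely, the residues r modulo 33 with r³ ≡ 10 (mod 33) are exactly {10}, and each is ≡ 10 (mod 11).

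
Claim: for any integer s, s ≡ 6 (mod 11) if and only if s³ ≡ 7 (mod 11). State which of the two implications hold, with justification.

(→) Suppose s ≡ 6 (mod 11). Write s = 11j + 6. Then (11j + 6)³ = 1331j³ + 2178j² + 1188j + 216 = 11(121j³ + 198j² + 108j + 19) + 7, so s³ ≡ 7 (mod 11).

(←) Conversely, suppose s³ ≡ 7 (mod 11). The only residue r in {0, …, 10} with r³ ≡ 7 (mod 11) is r = 6, so s ≡ 6 (mod 11).

Both directions hold; the statement is true.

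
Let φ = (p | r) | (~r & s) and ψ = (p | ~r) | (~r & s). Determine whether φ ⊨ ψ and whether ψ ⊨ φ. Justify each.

(→) This fails. Under r = T, s = F, p = F, the left side is true but the right side is false.

(←) This fails. Under r = F, s = F, p = F, the left side is false but the right side is true.

(⇒) fails and (⇐) fails.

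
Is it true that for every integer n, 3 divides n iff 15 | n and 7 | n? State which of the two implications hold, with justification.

Only the reverse direction holds.

(⇒) This fails: take n = 3. Certainly 3 ∣ 3, but 15 ∤ 3.

(⇐) Suppose 15 ∣ n and 7 ∣ n. Any common multiple of 15 and 7 is a multiple of their lcm; here gcd(15, 7) = 1, so lcm(15, 7) = 15·7 = 105, so 105 ∣ n. Since 3 ∣ 105, it follows that 3 ∣ n.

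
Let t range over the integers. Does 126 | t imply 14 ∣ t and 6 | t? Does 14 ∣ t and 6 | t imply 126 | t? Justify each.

Only the forward implication holds.

(←) This fails: take t = 42. Both 14 ∣ 42 and 6 ∣ 42, yet 42 is not a multiple of 126 (since 42 = 0·126 + 42), so 126 ∤ 42.

(→) If 126 ∣ t, write t = 126q. Since 126 = 9·14, t = 14·(9q), so 14 ∣ t; and since 126 = 21·6, t = 6·(21q), so 6 ∣ t.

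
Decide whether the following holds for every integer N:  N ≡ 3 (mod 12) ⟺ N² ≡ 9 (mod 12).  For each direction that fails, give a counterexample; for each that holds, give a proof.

(⟸) This fails: take N = 9. Then 9² = 81 ≡ 9 (mod 12), yet 9 ≡ 9 (mod 12), not 3.

(⟹) Suppose N ≡ 3 (mod 12). Write N = 12j + 3. Then (12j + 3)² = 144j² + 72j + 9 = 12(12j² + 6j) + 9, so N² ≡ 9 (mod 12).

Not equivalent: only (⇒) holds.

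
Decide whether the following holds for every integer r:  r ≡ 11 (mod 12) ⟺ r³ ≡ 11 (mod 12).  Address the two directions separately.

(→) Suppose r ≡ 11 (mod 12). Write r = 12j + 11. Then (12j + 11)³ = 1728j³ + 4752j² + 4356j + 1331 = 12(144j³ + 396j² + 363j + 110) + 11, so r³ ≡ 11 (mod 12).

(←) For the converse, argue contrapositively. If r ≢ 11 (mod 12), then r is congruent to one of 0, 1, 2, 3, 4, 5, 6, 7, 8, 9, 10 modulo 12, and these give r³ ≡ 0, 1, 8, 3, 4, 5, 0, 7, 8, 9, 4 respectively — never 11.

Equivalent; both directions hold.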